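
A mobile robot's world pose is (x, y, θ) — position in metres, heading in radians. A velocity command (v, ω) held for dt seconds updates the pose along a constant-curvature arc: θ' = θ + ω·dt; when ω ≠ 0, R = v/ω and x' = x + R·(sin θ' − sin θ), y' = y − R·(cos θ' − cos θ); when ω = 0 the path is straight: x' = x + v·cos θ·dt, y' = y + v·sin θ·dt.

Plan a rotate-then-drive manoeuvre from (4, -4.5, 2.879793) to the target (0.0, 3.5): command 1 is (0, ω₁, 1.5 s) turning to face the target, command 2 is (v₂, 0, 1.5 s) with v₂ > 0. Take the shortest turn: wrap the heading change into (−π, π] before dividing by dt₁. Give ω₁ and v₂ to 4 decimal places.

ω₁ = -0.5636, v₂ = 5.9628

heading to target = atan2(3.5−-4.5, 0−4) = 2.0344
Δθ = wrap(2.0344 − 2.8798) = -0.8453; ω₁ = Δθ/dt₁ = -0.5636
distance = √((0−4)² + (3.5−-4.5)²) = 8.9443; v₂ = distance/dt₂ = 5.9628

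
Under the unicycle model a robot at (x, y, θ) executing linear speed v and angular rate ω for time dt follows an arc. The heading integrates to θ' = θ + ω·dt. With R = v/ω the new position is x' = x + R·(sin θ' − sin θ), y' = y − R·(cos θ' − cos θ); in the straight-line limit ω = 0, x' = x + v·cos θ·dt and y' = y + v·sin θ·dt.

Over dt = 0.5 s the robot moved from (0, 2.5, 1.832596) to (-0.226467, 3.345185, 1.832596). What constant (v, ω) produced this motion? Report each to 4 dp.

v = 1.7500, ω = 0.0000

Δθ = 1.832596 − 1.832596 = 0.000000
ω = Δθ/dt = 0.000000/0.5 = 0.0000
ω = 0 → v = (Δx·cos θ + Δy·sin θ)/dt = 1.7500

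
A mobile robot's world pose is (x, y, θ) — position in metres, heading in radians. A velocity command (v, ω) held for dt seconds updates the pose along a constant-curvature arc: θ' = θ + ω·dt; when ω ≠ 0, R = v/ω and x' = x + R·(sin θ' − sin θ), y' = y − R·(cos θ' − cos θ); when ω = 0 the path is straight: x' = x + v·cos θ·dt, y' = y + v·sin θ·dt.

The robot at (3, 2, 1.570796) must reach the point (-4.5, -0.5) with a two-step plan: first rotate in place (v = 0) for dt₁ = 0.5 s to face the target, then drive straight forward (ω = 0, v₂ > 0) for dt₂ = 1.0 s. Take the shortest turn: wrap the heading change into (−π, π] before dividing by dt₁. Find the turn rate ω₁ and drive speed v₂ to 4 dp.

ω₁ = 3.7851, v₂ = 7.9057

heading to target = atan2(-0.5−2, -4.5−3) = -2.8198
Δθ = wrap(-2.8198 − 1.5708) = 1.8925; ω₁ = Δθ/dt₁ = 3.7851
distance = √((-4.5−3)² + (-0.5−2)²) = 7.9057; v₂ = distance/dt₂ = 7.9057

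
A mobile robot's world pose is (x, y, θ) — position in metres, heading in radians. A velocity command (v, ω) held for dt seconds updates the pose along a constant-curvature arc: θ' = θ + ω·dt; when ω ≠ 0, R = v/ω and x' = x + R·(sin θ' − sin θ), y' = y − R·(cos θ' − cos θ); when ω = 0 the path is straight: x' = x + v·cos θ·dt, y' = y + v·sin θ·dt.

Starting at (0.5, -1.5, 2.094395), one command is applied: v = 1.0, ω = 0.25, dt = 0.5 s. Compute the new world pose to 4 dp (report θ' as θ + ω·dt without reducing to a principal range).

θ' = 2.0944 + 0.25·0.5 = 2.2194
R = v/ω = 1.0/0.25 = 4.0000
x' = 0.5 + 4.0000·(sin 2.2194 − sin 2.0944) = 0.2236
y' = -1.5 − 4.0000·(cos 2.2194 − cos 2.0944) = -1.0837

(0.2236, -1.0837, 2.2194)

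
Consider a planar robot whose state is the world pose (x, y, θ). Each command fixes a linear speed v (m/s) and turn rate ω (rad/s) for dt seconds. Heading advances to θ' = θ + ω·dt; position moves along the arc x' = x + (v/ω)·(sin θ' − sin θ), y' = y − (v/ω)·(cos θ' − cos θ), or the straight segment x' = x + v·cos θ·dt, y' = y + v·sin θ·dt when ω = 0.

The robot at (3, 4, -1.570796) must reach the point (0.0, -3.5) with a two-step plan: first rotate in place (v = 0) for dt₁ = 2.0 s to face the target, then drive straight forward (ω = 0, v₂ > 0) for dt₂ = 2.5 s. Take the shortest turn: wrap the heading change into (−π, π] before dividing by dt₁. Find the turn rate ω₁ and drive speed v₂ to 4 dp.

ω₁ = -0.1903, v₂ = 3.2311

heading to target = atan2(-3.5−4, 0−3) = -1.9513
Δθ = wrap(-1.9513 − -1.5708) = -0.3805; ω₁ = Δθ/dt₁ = -0.1903
distance = √((0−3)² + (-3.5−4)²) = 8.0777; v₂ = distance/dt₂ = 3.2311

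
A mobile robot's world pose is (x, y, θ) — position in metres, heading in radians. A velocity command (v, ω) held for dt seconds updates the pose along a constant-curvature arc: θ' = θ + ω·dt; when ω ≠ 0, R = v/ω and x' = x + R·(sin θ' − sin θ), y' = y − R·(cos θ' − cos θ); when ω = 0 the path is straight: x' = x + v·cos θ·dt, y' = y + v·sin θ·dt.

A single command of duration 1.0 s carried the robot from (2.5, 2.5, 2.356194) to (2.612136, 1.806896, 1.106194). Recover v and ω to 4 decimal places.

v = -0.7500, ω = -1.2500

Δθ = 1.106194 − 2.356194 = -1.250000
ω = Δθ/dt = -1.250000/1.0 = -1.2500
R = −Δy/(cos θ' − cos θ) = 0.6000
v = R·ω = 0.6000·-1.2500 = -0.7500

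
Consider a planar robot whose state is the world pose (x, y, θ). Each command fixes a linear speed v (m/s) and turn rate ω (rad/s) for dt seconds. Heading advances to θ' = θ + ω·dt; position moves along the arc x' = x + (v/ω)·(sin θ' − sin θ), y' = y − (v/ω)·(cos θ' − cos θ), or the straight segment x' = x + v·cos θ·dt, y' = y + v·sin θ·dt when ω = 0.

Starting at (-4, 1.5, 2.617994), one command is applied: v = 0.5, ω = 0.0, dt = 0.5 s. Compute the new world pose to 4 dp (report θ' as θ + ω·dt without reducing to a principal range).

(-4.2165, 1.6250, 2.6180)

θ' = 2.6180 + 0.0·0.5 = 2.6180
ω = 0 → straight: x' = -4 + 0.5·cos(2.6180)·0.5 = -4.2165
y' = 1.5 + 0.5·sin(2.6180)·0.5 = 1.6250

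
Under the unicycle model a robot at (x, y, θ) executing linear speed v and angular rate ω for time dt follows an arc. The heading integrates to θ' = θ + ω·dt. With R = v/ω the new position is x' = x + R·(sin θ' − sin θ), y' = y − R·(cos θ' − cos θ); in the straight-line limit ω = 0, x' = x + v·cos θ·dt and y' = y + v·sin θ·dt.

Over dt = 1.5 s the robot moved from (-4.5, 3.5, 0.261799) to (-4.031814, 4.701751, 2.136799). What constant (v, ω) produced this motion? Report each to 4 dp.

Δθ = 2.136799 − 0.261799 = 1.875000
ω = Δθ/dt = 1.875000/1.5 = 1.2500
R = −Δy/(cos θ' − cos θ) = 0.8000
v = R·ω = 0.8000·1.2500 = 1.0000

v = 1.0000, ω = 1.2500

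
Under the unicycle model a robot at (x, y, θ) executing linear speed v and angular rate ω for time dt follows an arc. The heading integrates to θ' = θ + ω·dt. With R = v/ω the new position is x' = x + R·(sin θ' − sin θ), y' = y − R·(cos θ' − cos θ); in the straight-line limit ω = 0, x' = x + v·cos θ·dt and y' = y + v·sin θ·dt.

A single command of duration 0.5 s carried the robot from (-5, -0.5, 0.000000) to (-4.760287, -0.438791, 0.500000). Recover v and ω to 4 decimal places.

v = 0.5000, ω = 1.0000

Δθ = 0.500000 − 0.000000 = 0.500000
ω = Δθ/dt = 0.500000/0.5 = 1.0000
R = Δx/(sin θ' − sin θ) = 0.5000
v = R·ω = 0.5000·1.0000 = 0.5000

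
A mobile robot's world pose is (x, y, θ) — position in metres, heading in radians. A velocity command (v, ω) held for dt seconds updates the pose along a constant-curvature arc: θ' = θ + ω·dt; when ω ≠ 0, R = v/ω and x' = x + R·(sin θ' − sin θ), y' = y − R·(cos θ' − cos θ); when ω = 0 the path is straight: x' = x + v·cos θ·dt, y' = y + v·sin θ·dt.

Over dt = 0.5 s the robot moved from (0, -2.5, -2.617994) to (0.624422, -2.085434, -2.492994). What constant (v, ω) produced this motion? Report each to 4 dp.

v = -1.5000, ω = 0.2500

Δθ = -2.492994 − -2.617994 = 0.125000
ω = Δθ/dt = 0.125000/0.5 = 0.2500
R = Δx/(sin θ' − sin θ) = -6.0000
v = R·ω = -6.0000·0.2500 = -1.5000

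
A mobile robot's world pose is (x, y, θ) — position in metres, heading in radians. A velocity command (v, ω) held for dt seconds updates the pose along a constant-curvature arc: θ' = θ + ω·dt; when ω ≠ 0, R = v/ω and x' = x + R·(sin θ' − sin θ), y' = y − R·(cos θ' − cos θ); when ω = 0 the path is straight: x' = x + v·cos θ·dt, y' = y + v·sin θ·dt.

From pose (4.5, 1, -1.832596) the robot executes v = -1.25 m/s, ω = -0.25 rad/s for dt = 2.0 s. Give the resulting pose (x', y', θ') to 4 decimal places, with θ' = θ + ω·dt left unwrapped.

θ' = -1.8326 + -0.25·2.0 = -2.3326
R = v/ω = -1.25/-0.25 = 5.0000
x' = 4.5 + 5.0000·(sin -2.3326 − sin -1.8326) = 5.7117
y' = 1 − 5.0000·(cos -2.3326 − cos -1.8326) = 3.1570

(5.7117, 3.1570, -2.3326)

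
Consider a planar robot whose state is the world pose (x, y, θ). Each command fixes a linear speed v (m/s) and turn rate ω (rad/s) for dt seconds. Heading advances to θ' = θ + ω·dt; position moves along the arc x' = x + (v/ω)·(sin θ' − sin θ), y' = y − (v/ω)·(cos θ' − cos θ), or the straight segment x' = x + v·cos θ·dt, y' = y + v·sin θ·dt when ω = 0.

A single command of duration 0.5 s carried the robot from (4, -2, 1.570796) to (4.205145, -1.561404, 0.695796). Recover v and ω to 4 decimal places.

v = 1.0000, ω = -1.7500

Δθ = 0.695796 − 1.570796 = -0.875000
ω = Δθ/dt = -0.875000/0.5 = -1.7500
R = −Δy/(cos θ' − cos θ) = -0.5714
v = R·ω = -0.5714·-1.7500 = 1.0000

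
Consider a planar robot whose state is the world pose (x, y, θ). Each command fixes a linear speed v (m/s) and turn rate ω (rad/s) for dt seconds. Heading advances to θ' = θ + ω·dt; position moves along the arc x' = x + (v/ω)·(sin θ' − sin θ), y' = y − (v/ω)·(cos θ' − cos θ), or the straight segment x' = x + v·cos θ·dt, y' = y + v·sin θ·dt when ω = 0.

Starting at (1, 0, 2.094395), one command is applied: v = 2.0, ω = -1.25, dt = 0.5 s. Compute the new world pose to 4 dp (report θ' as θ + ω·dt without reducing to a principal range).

(0.7939, 0.9620, 1.4694)

θ' = 2.0944 + -1.25·0.5 = 1.4694
R = v/ω = 2.0/-1.25 = -1.6000
x' = 1 + -1.6000·(sin 1.4694 − sin 2.0944) = 0.7939
y' = 0 − -1.6000·(cos 1.4694 − cos 2.0944) = 0.9620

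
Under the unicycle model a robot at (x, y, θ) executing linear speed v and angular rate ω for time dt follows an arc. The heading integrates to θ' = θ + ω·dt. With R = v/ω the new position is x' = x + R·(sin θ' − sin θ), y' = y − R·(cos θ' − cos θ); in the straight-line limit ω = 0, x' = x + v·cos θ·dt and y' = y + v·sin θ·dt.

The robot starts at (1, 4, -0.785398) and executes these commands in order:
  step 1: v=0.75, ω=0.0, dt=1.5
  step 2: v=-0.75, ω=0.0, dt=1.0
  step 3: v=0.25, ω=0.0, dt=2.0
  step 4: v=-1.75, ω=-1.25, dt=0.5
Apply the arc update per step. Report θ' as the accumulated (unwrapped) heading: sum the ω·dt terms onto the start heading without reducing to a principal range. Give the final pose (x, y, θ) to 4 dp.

(1.2266, 4.1476, -1.4104)

step 1: θ'=-0.7854 (straight) → pose (1.7955, 3.2045, -0.7854)
step 2: θ'=-0.7854 (straight) → pose (1.2652, 3.7348, -0.7854)
step 3: θ'=-0.7854 (straight) → pose (1.6187, 3.3813, -0.7854)
step 4: θ'=-1.4104 (R=1.4000) → pose (1.2266, 4.1476, -1.4104)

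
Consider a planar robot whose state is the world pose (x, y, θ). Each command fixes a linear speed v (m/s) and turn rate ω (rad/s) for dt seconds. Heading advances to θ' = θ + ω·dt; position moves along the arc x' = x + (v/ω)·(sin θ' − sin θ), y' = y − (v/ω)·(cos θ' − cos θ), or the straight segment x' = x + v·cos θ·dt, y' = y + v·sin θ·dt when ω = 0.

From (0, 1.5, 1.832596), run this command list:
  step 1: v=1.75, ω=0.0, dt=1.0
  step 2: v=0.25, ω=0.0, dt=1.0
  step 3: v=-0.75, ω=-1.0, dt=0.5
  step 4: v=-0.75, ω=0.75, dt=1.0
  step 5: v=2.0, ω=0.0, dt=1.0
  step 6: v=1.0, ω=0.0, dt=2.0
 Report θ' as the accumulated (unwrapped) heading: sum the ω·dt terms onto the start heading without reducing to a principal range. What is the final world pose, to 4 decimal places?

step 1: θ'=1.8326 (straight) → pose (-0.4529, 3.1904, 1.8326)
step 2: θ'=1.8326 (straight) → pose (-0.5176, 3.4319, 1.8326)
step 3: θ'=1.3326 (R=0.7500) → pose (-0.5133, 3.0608, 1.3326)
step 4: θ'=2.0826 (R=-1.0000) → pose (-0.4134, 2.3351, 2.0826)
step 5: θ'=2.0826 (straight) → pose (-1.3929, 4.0788, 2.0826)
step 6: θ'=2.0826 (straight) → pose (-2.3723, 5.8225, 2.0826)

(-2.3723, 5.8225, 2.0826)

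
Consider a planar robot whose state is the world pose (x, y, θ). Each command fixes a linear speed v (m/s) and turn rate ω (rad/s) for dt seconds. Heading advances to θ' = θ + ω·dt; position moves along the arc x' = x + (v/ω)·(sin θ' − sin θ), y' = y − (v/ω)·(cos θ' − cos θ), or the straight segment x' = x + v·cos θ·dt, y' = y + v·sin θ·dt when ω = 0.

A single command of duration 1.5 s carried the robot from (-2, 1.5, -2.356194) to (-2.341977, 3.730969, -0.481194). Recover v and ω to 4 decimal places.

Δθ = -0.481194 − -2.356194 = 1.875000
ω = Δθ/dt = 1.875000/1.5 = 1.2500
R = −Δy/(cos θ' − cos θ) = -1.4000
v = R·ω = -1.4000·1.2500 = -1.7500

v = -1.7500, ω = 1.2500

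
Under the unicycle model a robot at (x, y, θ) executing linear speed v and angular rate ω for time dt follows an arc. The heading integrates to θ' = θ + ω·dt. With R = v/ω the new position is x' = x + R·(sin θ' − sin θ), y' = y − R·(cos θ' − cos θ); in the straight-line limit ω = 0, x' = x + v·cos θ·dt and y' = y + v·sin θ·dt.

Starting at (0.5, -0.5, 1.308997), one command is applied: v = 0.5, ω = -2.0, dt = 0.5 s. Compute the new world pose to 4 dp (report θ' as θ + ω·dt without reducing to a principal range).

θ' = 1.3090 + -2.0·0.5 = 0.3090
R = v/ω = 0.5/-2.0 = -0.2500
x' = 0.5 + -0.2500·(sin 0.3090 − sin 1.3090) = 0.6655
y' = -0.5 − -0.2500·(cos 0.3090 − cos 1.3090) = -0.3265

(0.6655, -0.3265, 0.3090)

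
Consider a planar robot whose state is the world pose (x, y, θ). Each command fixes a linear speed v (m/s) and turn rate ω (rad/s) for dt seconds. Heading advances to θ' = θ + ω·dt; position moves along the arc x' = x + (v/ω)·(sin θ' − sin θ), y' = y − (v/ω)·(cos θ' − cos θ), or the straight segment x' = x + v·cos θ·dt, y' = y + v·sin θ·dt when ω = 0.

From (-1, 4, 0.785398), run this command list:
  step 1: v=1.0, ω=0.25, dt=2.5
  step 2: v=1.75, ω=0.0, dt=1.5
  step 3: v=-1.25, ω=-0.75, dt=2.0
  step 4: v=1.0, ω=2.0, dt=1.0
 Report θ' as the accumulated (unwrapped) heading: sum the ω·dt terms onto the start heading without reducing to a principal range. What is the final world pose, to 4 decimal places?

(-0.7388, 8.0516, 1.9104)

step 1: θ'=1.4104 (R=4.0000) → pose (0.1202, 6.1896, 1.4104)
step 2: θ'=1.4104 (straight) → pose (0.5395, 8.7809, 1.4104)
step 3: θ'=-0.0896 (R=1.6667) → pose (-1.2549, 7.3871, -0.0896)
step 4: θ'=1.9104 (R=0.5000) → pose (-0.7388, 8.0516, 1.9104)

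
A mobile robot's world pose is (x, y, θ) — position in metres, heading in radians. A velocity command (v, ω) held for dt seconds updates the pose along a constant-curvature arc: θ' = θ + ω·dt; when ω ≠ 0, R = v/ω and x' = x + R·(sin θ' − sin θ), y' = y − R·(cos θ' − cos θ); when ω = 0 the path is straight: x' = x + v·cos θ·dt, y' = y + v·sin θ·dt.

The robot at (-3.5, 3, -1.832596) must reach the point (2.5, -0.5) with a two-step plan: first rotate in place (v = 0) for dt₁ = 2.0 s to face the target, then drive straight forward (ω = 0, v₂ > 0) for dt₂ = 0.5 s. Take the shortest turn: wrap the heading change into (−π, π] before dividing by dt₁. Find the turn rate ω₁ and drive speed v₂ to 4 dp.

heading to target = atan2(-0.5−3, 2.5−-3.5) = -0.5281
Δθ = wrap(-0.5281 − -1.8326) = 1.3045; ω₁ = Δθ/dt₁ = 0.6523
distance = √((2.5−-3.5)² + (-0.5−3)²) = 6.9462; v₂ = distance/dt₂ = 13.8924

ω₁ = 0.6523, v₂ = 13.8924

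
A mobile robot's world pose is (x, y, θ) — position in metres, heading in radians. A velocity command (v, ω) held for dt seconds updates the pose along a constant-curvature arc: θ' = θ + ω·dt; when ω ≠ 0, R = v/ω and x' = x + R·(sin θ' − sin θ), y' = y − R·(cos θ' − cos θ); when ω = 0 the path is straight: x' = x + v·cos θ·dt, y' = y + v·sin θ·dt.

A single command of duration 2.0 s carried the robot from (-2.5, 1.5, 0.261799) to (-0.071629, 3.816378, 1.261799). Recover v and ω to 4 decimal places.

v = 1.7500, ω = 0.5000

Δθ = 1.261799 − 0.261799 = 1.000000
ω = Δθ/dt = 1.000000/2.0 = 0.5000
R = Δx/(sin θ' − sin θ) = 3.5000
v = R·ω = 3.5000·0.5000 = 1.7500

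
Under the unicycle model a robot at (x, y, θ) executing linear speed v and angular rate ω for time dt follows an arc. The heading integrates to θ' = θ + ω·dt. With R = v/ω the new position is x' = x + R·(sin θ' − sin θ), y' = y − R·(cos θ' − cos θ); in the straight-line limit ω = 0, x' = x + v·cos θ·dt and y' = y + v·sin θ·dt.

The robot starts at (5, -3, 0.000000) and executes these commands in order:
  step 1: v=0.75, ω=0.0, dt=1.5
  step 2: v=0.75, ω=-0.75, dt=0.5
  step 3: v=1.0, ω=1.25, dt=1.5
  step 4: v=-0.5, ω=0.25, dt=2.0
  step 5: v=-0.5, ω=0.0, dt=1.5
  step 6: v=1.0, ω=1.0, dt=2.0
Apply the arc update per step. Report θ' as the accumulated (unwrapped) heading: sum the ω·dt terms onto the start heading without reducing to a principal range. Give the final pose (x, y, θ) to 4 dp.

(6.4047, -3.7999, 4.0000)

step 1: θ'=0.0000 (straight) → pose (6.1250, -3.0000, 0.0000)
step 2: θ'=-0.3750 (R=-1.0000) → pose (6.4913, -3.0695, -0.3750)
step 3: θ'=1.5000 (R=0.8000) → pose (7.5823, -2.3817, 1.5000)
step 4: θ'=2.0000 (R=-2.0000) → pose (7.7587, -3.3554, 2.0000)
step 5: θ'=2.0000 (straight) → pose (8.0708, -4.0374, 2.0000)
step 6: θ'=4.0000 (R=1.0000) → pose (6.4047, -3.7999, 4.0000)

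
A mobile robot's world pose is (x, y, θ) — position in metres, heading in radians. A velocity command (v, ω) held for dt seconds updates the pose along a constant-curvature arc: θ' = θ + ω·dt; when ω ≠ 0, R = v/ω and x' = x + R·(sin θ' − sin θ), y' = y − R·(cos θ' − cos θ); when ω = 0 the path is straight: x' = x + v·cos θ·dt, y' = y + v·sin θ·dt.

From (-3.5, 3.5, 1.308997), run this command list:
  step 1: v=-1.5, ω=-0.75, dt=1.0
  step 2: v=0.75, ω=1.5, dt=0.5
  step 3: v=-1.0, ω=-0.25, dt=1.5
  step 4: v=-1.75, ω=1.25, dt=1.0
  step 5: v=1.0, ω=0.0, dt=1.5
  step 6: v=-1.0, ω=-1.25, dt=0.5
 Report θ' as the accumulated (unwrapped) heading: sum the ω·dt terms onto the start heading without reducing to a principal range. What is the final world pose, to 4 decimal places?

step 1: θ'=0.5590 (R=2.0000) → pose (-4.3712, 2.3221, 0.5590)
step 2: θ'=1.3090 (R=0.5000) → pose (-4.1534, 2.6165, 1.3090)
step 3: θ'=0.9340 (R=4.0000) → pose (-4.8011, 1.2733, 0.9340)
step 4: θ'=2.1840 (R=-1.4000) → pose (-4.8204, -0.3648, 2.1840)
step 5: θ'=2.1840 (straight) → pose (-5.6836, 0.8619, 2.1840)
step 6: θ'=1.5590 (R=0.8000) → pose (-5.5379, 0.3921, 1.5590)

(-5.5379, 0.3921, 1.5590)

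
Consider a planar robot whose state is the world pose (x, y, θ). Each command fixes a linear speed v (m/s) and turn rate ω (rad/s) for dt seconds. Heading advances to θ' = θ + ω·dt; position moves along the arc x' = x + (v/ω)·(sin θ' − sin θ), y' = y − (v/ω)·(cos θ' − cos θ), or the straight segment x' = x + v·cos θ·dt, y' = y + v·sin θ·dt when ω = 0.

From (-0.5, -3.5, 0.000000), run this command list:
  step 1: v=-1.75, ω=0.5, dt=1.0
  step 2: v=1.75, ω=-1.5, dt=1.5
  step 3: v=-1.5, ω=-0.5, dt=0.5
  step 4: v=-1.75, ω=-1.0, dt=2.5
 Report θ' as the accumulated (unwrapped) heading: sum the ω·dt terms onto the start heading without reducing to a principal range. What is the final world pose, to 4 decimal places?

step 1: θ'=0.5000 (R=-3.5000) → pose (-2.1780, -3.9285, 0.5000)
step 2: θ'=-1.7500 (R=-1.1667) → pose (-0.4707, -5.1603, -1.7500)
step 3: θ'=-2.0000 (R=3.0000) → pose (-0.2466, -4.4466, -2.0000)
step 4: θ'=-4.5000 (R=1.7500) → pose (3.0553, -4.8059, -4.5000)

(3.0553, -4.8059, -4.5000)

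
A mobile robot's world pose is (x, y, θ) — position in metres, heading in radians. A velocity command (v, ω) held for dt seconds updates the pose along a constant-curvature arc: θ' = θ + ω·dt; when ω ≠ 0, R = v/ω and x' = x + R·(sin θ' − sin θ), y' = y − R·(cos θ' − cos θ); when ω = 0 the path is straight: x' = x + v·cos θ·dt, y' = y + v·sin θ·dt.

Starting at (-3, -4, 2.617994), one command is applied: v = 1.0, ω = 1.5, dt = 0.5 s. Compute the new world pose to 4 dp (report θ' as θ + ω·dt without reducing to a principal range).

θ' = 2.6180 + 1.5·0.5 = 3.3680
R = v/ω = 1.0/1.5 = 0.6667
x' = -3 + 0.6667·(sin 3.3680 − sin 2.6180) = -3.4830
y' = -4 − 0.6667·(cos 3.3680 − cos 2.6180) = -3.9277

(-3.4830, -3.9277, 3.3680)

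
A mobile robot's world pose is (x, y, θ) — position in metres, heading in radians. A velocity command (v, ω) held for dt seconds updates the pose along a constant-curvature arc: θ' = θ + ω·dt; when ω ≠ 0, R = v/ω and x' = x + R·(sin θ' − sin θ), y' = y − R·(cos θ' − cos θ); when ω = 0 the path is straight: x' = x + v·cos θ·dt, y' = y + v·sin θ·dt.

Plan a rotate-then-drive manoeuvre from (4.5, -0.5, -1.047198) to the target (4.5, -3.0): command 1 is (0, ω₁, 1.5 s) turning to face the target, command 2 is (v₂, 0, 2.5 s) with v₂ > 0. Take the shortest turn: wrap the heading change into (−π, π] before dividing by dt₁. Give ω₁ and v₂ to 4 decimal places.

heading to target = atan2(-3−-0.5, 4.5−4.5) = -1.5708
Δθ = wrap(-1.5708 − -1.0472) = -0.5236; ω₁ = Δθ/dt₁ = -0.3491
distance = √((4.5−4.5)² + (-3−-0.5)²) = 2.5000; v₂ = distance/dt₂ = 1.0000

ω₁ = -0.3491, v₂ = 1.0000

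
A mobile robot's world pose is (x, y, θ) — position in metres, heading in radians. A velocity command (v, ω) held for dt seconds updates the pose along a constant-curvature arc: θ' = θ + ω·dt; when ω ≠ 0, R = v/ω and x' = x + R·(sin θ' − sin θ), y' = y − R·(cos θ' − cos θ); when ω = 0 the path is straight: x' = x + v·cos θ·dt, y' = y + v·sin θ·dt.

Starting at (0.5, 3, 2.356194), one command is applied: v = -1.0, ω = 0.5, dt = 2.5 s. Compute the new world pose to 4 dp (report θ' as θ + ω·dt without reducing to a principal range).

θ' = 2.3562 + 0.5·2.5 = 3.6062
R = v/ω = -1.0/0.5 = -2.0000
x' = 0.5 + -2.0000·(sin 3.6062 − sin 2.3562) = 2.8103
y' = 3 − -2.0000·(cos 3.6062 − cos 2.3562) = 2.6262

(2.8103, 2.6262, 3.6062)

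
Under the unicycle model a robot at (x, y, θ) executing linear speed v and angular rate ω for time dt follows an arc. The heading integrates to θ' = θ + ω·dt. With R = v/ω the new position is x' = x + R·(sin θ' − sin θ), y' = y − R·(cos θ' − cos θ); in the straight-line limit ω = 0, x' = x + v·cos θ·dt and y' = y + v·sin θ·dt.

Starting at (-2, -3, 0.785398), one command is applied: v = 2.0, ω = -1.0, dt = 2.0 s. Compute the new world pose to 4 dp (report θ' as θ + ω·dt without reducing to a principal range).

(1.2887, -3.7168, -1.2146)

θ' = 0.7854 + -1.0·2.0 = -1.2146
R = v/ω = 2.0/-1.0 = -2.0000
x' = -2 + -2.0000·(sin -1.2146 − sin 0.7854) = 1.2887
y' = -3 − -2.0000·(cos -1.2146 − cos 0.7854) = -3.7168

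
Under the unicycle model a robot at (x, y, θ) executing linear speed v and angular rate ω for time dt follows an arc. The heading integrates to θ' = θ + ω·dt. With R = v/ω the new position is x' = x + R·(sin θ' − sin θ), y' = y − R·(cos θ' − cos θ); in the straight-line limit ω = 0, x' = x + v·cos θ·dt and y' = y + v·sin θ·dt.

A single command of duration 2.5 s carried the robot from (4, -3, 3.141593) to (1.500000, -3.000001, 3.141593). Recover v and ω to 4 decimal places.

Δθ = 3.141593 − 3.141593 = 0.000000
ω = Δθ/dt = 0.000000/2.5 = 0.0000
ω = 0 → v = (Δx·cos θ + Δy·sin θ)/dt = 1.0000

v = 1.0000, ω = 0.0000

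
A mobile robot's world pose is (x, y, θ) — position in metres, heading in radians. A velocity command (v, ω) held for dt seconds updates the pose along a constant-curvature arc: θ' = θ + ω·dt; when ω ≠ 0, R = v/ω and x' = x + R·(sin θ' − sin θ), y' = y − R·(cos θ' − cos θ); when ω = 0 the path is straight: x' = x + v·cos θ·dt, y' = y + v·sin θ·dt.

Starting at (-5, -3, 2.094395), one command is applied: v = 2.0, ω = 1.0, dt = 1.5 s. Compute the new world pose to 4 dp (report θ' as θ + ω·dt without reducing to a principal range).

θ' = 2.0944 + 1.0·1.5 = 3.5944
R = v/ω = 2.0/1.0 = 2.0000
x' = -5 + 2.0000·(sin 3.5944 − sin 2.0944) = -7.6070
y' = -3 − 2.0000·(cos 3.5944 − cos 2.0944) = -2.2016

(-7.6070, -2.2016, 3.5944)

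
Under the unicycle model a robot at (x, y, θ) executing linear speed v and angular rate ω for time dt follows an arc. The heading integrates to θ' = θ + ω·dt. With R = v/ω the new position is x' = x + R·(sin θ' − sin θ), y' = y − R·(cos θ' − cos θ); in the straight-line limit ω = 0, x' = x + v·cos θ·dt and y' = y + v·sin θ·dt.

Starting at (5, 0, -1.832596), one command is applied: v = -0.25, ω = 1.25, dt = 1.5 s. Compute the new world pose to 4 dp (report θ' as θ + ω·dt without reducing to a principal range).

θ' = -1.8326 + 1.25·1.5 = 0.0424
R = v/ω = -0.25/1.25 = -0.2000
x' = 5 + -0.2000·(sin 0.0424 − sin -1.8326) = 4.7983
y' = 0 − -0.2000·(cos 0.0424 − cos -1.8326) = 0.2516

(4.7983, 0.2516, 0.0424)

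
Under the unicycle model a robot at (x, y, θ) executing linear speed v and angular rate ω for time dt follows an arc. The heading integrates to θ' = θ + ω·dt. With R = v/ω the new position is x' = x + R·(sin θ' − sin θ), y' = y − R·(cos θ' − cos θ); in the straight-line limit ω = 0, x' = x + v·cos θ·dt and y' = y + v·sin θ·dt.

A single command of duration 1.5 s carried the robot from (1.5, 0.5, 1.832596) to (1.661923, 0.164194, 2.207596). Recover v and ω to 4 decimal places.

v = -0.2500, ω = 0.2500

Δθ = 2.207596 − 1.832596 = 0.375000
ω = Δθ/dt = 0.375000/1.5 = 0.2500
R = −Δy/(cos θ' − cos θ) = -1.0000
v = R·ω = -1.0000·0.2500 = -0.2500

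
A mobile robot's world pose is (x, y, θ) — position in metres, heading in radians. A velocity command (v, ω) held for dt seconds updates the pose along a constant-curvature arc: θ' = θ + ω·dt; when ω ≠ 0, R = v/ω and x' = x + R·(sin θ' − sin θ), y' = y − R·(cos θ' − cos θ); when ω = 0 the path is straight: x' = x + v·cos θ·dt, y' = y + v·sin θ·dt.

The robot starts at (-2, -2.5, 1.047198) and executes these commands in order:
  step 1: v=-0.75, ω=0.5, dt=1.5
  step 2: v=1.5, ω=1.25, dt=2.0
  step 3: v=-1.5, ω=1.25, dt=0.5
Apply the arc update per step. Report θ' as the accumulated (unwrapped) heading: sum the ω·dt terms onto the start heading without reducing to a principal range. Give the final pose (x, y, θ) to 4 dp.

(-4.3545, -2.6381, 4.9222)

step 1: θ'=1.7972 (R=-1.5000) → pose (-2.1627, -3.5867, 1.7972)
step 2: θ'=4.2972 (R=1.2000) → pose (-4.4301, -3.3720, 4.2972)
step 3: θ'=4.9222 (R=-1.2000) → pose (-4.3545, -2.6381, 4.9222)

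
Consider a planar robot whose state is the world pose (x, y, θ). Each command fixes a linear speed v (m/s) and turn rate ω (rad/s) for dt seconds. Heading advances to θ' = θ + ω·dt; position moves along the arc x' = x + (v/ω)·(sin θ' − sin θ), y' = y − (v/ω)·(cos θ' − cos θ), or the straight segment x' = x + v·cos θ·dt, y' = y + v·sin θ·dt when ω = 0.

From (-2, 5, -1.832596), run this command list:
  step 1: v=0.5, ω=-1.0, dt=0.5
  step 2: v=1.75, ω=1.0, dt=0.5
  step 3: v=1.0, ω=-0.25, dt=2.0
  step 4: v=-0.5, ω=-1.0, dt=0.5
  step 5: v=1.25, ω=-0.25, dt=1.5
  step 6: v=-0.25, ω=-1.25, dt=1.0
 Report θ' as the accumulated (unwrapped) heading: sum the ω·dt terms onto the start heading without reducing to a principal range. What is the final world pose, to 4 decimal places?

step 1: θ'=-2.3326 (R=-0.5000) → pose (-2.1212, 4.7843, -2.3326)
step 2: θ'=-1.8326 (R=1.7500) → pose (-2.5452, 4.0293, -1.8326)
step 3: θ'=-2.3326 (R=-4.0000) → pose (-3.5146, 2.3037, -2.3326)
step 4: θ'=-2.8326 (R=0.5000) → pose (-3.3048, 2.4349, -2.8326)
step 5: θ'=-3.2076 (R=-5.0000) → pose (-5.1551, 2.2090, -3.2076)
step 6: θ'=-4.4576 (R=0.2000) → pose (-4.9748, 2.0599, -4.4576)

(-4.9748, 2.0599, -4.4576)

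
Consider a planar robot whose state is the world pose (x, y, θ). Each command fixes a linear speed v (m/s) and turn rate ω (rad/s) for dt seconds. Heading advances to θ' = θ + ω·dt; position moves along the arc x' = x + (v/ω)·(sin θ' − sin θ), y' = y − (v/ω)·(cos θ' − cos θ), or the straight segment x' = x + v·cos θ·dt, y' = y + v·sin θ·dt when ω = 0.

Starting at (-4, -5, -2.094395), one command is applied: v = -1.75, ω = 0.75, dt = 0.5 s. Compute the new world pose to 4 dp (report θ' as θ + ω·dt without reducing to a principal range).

(-3.7131, -4.1788, -1.7194)

θ' = -2.0944 + 0.75·0.5 = -1.7194
R = v/ω = -1.75/0.75 = -2.3333
x' = -4 + -2.3333·(sin -1.7194 − sin -2.0944) = -3.7131
y' = -5 − -2.3333·(cos -1.7194 − cos -2.0944) = -4.1788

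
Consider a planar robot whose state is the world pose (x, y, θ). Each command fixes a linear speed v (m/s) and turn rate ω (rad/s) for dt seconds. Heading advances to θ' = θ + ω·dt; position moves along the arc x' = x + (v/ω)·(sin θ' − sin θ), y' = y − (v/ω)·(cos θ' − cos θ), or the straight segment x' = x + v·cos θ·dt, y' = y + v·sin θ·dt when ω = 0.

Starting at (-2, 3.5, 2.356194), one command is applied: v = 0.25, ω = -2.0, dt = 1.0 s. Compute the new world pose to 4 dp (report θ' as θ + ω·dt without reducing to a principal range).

(-1.9552, 3.7055, 0.3562)

θ' = 2.3562 + -2.0·1.0 = 0.3562
R = v/ω = 0.25/-2.0 = -0.1250
x' = -2 + -0.1250·(sin 0.3562 − sin 2.3562) = -1.9552
y' = 3.5 − -0.1250·(cos 0.3562 − cos 2.3562) = 3.7055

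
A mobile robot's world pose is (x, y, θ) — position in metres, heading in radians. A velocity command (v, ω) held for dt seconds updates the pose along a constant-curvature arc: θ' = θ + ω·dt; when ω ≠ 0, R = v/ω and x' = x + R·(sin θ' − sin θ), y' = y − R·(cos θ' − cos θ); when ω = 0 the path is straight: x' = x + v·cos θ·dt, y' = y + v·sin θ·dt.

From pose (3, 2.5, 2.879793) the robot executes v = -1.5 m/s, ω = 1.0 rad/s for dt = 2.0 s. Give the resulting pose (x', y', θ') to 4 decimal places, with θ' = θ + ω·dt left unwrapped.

θ' = 2.8798 + 1.0·2.0 = 4.8798
R = v/ω = -1.5/1.0 = -1.5000
x' = 3 + -1.5000·(sin 4.8798 − sin 2.8798) = 4.8673
y' = 2.5 − -1.5000·(cos 4.8798 − cos 2.8798) = 4.1988

(4.8673, 4.1988, 4.8798)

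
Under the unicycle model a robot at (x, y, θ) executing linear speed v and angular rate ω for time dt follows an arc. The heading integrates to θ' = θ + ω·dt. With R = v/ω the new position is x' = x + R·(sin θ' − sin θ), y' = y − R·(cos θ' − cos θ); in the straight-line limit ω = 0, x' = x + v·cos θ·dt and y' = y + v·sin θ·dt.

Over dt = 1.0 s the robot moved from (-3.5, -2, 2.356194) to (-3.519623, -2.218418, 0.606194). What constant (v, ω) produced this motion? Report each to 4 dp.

v = -0.2500, ω = -1.7500

Δθ = 0.606194 − 2.356194 = -1.750000
ω = Δθ/dt = -1.750000/1.0 = -1.7500
R = −Δy/(cos θ' − cos θ) = 0.1429
v = R·ω = 0.1429·-1.7500 = -0.2500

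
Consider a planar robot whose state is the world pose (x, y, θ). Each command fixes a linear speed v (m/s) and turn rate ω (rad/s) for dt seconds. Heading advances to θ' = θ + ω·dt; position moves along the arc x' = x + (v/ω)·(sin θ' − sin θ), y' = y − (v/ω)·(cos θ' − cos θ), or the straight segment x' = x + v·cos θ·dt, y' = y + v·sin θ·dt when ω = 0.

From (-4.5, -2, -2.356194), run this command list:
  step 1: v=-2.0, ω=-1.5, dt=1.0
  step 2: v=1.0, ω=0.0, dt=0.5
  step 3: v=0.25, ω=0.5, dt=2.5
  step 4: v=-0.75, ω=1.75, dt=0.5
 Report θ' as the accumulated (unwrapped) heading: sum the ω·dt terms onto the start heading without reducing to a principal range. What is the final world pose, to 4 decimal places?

(-3.4394, -1.2555, -1.7312)

step 1: θ'=-3.8562 (R=1.3333) → pose (-2.6834, -1.9357, -3.8562)
step 2: θ'=-3.8562 (straight) → pose (-3.0611, -1.6080, -3.8562)
step 3: θ'=-2.6062 (R=0.5000) → pose (-3.6439, -1.5557, -2.6062)
step 4: θ'=-1.7312 (R=-0.4286) → pose (-3.4394, -1.2555, -1.7312)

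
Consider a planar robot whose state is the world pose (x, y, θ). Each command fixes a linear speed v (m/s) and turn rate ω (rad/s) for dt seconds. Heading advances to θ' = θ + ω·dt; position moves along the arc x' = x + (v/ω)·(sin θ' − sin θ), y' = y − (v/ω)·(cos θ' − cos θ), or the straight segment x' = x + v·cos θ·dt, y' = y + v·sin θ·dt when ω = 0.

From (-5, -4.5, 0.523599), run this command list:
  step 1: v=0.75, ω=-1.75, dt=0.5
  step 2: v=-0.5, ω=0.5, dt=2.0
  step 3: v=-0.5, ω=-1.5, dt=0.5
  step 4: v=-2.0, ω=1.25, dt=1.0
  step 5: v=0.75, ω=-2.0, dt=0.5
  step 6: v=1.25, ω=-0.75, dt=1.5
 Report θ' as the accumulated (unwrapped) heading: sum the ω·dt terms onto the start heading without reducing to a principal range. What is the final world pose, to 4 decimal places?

step 1: θ'=-0.3514 (R=-0.4286) → pose (-4.6382, -4.4688, -0.3514)
step 2: θ'=0.6486 (R=-1.0000) → pose (-5.5865, -4.6107, 0.6486)
step 3: θ'=-0.1014 (R=0.3333) → pose (-5.8216, -4.6767, -0.1014)
step 4: θ'=1.1486 (R=-1.6000) → pose (-7.4430, -5.6129, 1.1486)
step 5: θ'=0.1486 (R=-0.3750) → pose (-7.1565, -5.3957, 0.1486)
step 6: θ'=-0.9764 (R=-1.6667) → pose (-5.5289, -6.1106, -0.9764)

(-5.5289, -6.1106, -0.9764)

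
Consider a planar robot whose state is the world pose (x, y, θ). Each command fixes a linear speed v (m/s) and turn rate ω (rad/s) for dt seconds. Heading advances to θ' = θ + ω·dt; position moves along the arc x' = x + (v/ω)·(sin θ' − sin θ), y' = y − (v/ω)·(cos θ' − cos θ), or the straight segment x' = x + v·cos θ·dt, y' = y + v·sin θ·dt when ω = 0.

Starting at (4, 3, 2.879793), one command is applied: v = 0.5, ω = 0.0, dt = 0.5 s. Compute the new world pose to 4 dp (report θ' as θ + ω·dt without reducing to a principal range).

(3.7585, 3.0647, 2.8798)

θ' = 2.8798 + 0.0·0.5 = 2.8798
ω = 0 → straight: x' = 4 + 0.5·cos(2.8798)·0.5 = 3.7585
y' = 3 + 0.5·sin(2.8798)·0.5 = 3.0647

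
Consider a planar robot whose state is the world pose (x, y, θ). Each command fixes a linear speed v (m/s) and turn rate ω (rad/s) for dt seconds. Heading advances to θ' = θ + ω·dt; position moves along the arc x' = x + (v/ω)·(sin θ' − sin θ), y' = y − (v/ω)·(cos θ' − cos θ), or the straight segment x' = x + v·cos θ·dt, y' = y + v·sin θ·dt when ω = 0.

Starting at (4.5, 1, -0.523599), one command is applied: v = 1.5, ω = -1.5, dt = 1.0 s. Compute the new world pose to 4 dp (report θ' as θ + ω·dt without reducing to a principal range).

θ' = -0.5236 + -1.5·1.0 = -2.0236
R = v/ω = 1.5/-1.5 = -1.0000
x' = 4.5 + -1.0000·(sin -2.0236 − sin -0.5236) = 4.8992
y' = 1 − -1.0000·(cos -2.0236 − cos -0.5236) = -0.3035

(4.8992, -0.3035, -2.0236)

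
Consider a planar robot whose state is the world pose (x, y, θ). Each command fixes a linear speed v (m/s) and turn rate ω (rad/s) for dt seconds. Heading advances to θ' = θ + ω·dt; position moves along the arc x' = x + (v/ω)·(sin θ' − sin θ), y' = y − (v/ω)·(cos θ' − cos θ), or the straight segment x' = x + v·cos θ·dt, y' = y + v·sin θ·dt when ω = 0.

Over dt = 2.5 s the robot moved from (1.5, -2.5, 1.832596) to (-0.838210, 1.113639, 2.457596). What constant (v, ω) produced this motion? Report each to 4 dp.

v = 1.7500, ω = 0.2500

Δθ = 2.457596 − 1.832596 = 0.625000
ω = Δθ/dt = 0.625000/2.5 = 0.2500
R = −Δy/(cos θ' − cos θ) = 7.0000
v = R·ω = 7.0000·0.2500 = 1.7500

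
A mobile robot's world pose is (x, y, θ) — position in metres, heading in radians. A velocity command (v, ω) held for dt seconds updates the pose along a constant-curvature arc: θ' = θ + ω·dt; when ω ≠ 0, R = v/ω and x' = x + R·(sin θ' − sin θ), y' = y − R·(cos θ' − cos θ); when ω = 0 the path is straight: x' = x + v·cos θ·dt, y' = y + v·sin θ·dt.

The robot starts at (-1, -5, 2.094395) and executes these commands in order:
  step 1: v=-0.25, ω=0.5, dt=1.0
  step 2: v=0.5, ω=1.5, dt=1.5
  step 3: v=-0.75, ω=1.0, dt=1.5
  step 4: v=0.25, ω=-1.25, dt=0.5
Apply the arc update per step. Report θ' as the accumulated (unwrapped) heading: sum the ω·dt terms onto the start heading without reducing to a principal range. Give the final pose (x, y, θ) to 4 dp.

(-2.0012, -4.8862, 5.7194)

step 1: θ'=2.5944 (R=-0.5000) → pose (-0.8271, -5.1770, 2.5944)
step 2: θ'=4.8444 (R=0.3333) → pose (-1.3310, -5.5055, 4.8444)
step 3: θ'=6.3444 (R=-0.7500) → pose (-2.1204, -4.8557, 6.3444)
step 4: θ'=5.7194 (R=-0.2000) → pose (-2.0012, -4.8862, 5.7194)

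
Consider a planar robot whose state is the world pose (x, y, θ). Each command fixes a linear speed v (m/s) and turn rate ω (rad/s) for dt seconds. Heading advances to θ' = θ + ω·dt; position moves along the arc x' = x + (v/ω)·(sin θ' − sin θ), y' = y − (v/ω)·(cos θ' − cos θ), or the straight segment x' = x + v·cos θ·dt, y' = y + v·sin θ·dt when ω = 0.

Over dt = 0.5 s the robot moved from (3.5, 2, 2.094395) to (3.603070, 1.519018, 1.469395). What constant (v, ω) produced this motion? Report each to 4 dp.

Δθ = 1.469395 − 2.094395 = -0.625000
ω = Δθ/dt = -0.625000/0.5 = -1.2500
R = −Δy/(cos θ' − cos θ) = 0.8000
v = R·ω = 0.8000·-1.2500 = -1.0000

v = -1.0000, ω = -1.2500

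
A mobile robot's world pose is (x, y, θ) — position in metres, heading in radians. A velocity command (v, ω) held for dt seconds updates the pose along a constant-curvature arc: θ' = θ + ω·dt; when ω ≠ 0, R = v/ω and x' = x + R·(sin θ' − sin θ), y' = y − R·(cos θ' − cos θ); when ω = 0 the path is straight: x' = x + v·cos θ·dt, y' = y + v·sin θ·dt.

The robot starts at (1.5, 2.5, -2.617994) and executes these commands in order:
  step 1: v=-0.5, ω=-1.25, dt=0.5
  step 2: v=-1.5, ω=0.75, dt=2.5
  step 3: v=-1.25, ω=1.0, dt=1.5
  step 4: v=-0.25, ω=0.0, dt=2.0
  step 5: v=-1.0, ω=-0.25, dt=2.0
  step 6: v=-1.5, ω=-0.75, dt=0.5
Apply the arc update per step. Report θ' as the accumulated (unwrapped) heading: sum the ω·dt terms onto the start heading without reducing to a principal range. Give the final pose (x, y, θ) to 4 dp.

(-0.5816, 6.4918, -0.7430)

step 1: θ'=-3.2430 (R=0.4000) → pose (1.7405, 2.5515, -3.2430)
step 2: θ'=-1.3680 (R=-2.0000) → pose (3.9020, 4.9441, -1.3680)
step 3: θ'=0.1320 (R=-1.2500) → pose (2.5130, 5.9314, 0.1320)
step 4: θ'=0.1320 (straight) → pose (2.0174, 5.8656, 0.1320)
step 5: θ'=-0.3680 (R=4.0000) → pose (0.0519, 6.0986, -0.3680)
step 6: θ'=-0.7430 (R=2.0000) → pose (-0.5816, 6.4918, -0.7430)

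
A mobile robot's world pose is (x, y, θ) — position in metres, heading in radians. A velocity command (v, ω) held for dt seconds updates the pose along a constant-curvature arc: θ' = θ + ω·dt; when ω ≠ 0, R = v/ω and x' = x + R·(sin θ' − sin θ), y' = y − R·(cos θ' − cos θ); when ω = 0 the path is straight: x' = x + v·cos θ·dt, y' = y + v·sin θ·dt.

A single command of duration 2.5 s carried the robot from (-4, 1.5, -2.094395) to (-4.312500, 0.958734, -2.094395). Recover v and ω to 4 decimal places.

Δθ = -2.094395 − -2.094395 = 0.000000
ω = Δθ/dt = 0.000000/2.5 = 0.0000
ω = 0 → v = (Δx·cos θ + Δy·sin θ)/dt = 0.2500

v = 0.2500, ω = 0.0000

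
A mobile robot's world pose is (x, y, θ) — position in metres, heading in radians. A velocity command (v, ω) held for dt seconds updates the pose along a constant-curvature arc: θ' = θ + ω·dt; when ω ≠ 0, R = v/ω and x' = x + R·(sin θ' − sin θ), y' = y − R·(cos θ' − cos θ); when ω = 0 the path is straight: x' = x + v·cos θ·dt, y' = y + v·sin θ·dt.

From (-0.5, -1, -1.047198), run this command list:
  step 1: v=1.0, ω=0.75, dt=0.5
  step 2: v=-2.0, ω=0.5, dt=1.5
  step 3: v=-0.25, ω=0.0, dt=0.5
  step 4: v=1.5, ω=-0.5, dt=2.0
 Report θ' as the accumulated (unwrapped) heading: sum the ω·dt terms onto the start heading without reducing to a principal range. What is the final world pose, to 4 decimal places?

step 1: θ'=-0.6722 (R=1.3333) → pose (-0.1756, -1.3766, -0.6722)
step 2: θ'=0.0778 (R=-4.0000) → pose (-2.9773, -0.5185, 0.0778)
step 3: θ'=0.0778 (straight) → pose (-3.1019, -0.5282, 0.0778)
step 4: θ'=-0.9222 (R=-3.0000) → pose (-0.4780, -1.7070, -0.9222)

(-0.4780, -1.7070, -0.9222)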